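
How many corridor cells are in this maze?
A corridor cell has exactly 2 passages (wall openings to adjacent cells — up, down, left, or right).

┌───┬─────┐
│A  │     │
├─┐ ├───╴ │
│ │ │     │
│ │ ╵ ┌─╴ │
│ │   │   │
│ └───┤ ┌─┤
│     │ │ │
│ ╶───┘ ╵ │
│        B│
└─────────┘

Counting cells with exactly 2 passages:
Total corridor cells: 17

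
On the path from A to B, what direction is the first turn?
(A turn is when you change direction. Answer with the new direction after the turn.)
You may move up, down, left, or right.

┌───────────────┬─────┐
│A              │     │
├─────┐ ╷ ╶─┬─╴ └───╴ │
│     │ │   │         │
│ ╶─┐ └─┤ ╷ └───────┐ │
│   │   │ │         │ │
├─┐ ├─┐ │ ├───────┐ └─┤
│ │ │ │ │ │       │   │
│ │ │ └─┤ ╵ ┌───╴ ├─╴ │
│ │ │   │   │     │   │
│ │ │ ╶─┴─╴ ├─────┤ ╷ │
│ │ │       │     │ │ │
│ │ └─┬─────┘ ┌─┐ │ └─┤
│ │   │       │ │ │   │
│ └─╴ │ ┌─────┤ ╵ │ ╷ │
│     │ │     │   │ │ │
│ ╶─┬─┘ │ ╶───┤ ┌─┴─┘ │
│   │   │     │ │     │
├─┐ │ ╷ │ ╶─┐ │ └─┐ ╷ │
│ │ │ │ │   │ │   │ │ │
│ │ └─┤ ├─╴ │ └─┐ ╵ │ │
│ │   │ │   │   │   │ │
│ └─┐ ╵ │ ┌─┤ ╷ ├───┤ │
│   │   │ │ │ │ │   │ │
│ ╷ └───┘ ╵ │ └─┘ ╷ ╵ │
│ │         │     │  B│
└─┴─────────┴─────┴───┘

Directions: right, right, right, right, down, right, down, right, right, right, right, down, right, down, left, down, down, right, down, down, down, down, down, down
First turn direction: down

Solution:

┌───────────────┬─────┐
│A → → → ↓      │     │
├─────┐ ╷ ╶─┬─╴ └───╴ │
│     │ │↳ ↓│         │
│ ╶─┐ └─┤ ╷ └───────┐ │
│   │   │ │↳ → → → ↓│ │
├─┐ ├─┐ │ ├───────┐ └─┤
│ │ │ │ │ │       │↳ ↓│
│ │ │ └─┤ ╵ ┌───╴ ├─╴ │
│ │ │   │   │     │↓ ↲│
│ │ │ ╶─┴─╴ ├─────┤ ╷ │
│ │ │       │     │↓│ │
│ │ └─┬─────┘ ┌─┐ │ └─┤
│ │   │       │ │ │↳ ↓│
│ └─╴ │ ┌─────┤ ╵ │ ╷ │
│     │ │     │   │ │↓│
│ ╶─┬─┘ │ ╶───┤ ┌─┴─┘ │
│   │   │     │ │    ↓│
├─┐ │ ╷ │ ╶─┐ │ └─┐ ╷ │
│ │ │ │ │   │ │   │ │↓│
│ │ └─┤ ├─╴ │ └─┐ ╵ │ │
│ │   │ │   │   │   │↓│
│ └─┐ ╵ │ ┌─┤ ╷ ├───┤ │
│   │   │ │ │ │ │   │↓│
│ ╷ └───┘ ╵ │ └─┘ ╷ ╵ │
│ │         │     │  B│
└─┴─────────┴─────┴───┘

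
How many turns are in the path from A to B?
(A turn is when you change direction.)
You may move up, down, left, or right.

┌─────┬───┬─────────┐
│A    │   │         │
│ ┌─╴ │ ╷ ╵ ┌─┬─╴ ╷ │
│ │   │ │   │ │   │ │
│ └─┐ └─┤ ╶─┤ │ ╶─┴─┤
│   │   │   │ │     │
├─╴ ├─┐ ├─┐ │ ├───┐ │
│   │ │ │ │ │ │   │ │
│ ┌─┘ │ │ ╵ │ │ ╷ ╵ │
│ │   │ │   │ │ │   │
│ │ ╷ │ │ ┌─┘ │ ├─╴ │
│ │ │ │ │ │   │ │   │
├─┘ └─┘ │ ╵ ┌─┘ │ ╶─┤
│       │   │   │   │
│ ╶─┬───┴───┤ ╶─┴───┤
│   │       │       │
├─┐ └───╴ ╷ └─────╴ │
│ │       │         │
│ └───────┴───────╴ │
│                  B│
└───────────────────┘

Directions: right, right, down, down, right, down, down, down, down, left, left, left, down, right, down, right, right, right, up, right, down, right, right, right, right, down
Number of turns: 13

Solution:

┌─────┬───┬─────────┐
│A → ↓│   │         │
│ ┌─╴ │ ╷ ╵ ┌─┬─╴ ╷ │
│ │  ↓│ │   │ │   │ │
│ └─┐ └─┤ ╶─┤ │ ╶─┴─┤
│   │↳ ↓│   │ │     │
├─╴ ├─┐ ├─┐ │ ├───┐ │
│   │ │↓│ │ │ │   │ │
│ ┌─┘ │ │ ╵ │ │ ╷ ╵ │
│ │   │↓│   │ │ │   │
│ │ ╷ │ │ ┌─┘ │ ├─╴ │
│ │ │ │↓│ │   │ │   │
├─┘ └─┘ │ ╵ ┌─┘ │ ╶─┤
│↓ ← ← ↲│   │   │   │
│ ╶─┬───┴───┤ ╶─┴───┤
│↳ ↓│    ↱ ↓│       │
├─┐ └───╴ ╷ └─────╴ │
│ │↳ → → ↑│↳ → → → ↓│
│ └───────┴───────╴ │
│                  B│
└───────────────────┘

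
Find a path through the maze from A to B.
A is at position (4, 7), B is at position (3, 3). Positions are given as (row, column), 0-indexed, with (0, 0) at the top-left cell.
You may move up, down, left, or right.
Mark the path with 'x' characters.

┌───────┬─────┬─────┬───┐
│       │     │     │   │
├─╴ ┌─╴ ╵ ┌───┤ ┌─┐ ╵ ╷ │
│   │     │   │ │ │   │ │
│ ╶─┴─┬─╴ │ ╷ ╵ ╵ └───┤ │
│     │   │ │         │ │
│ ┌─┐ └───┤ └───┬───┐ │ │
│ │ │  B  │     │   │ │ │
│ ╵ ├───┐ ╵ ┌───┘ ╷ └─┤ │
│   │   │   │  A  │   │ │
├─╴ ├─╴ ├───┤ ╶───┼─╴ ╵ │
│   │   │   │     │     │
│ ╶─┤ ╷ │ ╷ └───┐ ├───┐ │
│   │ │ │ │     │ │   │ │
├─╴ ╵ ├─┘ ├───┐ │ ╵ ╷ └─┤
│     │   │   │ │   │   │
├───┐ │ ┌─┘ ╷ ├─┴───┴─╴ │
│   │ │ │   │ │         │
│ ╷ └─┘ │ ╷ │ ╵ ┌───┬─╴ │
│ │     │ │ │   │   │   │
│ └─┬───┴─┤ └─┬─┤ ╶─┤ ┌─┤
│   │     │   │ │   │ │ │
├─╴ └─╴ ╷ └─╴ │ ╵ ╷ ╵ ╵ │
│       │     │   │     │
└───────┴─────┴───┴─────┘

Finding the shortest path from (4, 7) to (3, 3):
Path length: 29 steps
Directions: right → up → right → down → right → down → right → up → up → up → up → up → left → down → left → up → left → left → down → down → left → up → left → down → down → down → left → up → left

Solution:

┌───────┬─────┬─────┬───┐
│       │     │x x x│x x│
├─╴ ┌─╴ ╵ ┌───┤ ┌─┐ ╵ ╷ │
│   │     │x x│x│ │x x│x│
│ ╶─┴─┬─╴ │ ╷ ╵ ╵ └───┤ │
│     │   │x│x x      │x│
│ ┌─┐ └───┤ └───┬───┐ │ │
│ │ │  B x│x    │x x│ │x│
│ ╵ ├───┐ ╵ ┌───┘ ╷ └─┤ │
│   │   │x x│  A x│x x│x│
├─╴ ├─╴ ├───┤ ╶───┼─╴ ╵ │
│   │   │   │     │  x x│
│ ╶─┤ ╷ │ ╷ └───┐ ├───┐ │
│   │ │ │ │     │ │   │ │
├─╴ ╵ ├─┘ ├───┐ │ ╵ ╷ └─┤
│     │   │   │ │   │   │
├───┐ │ ┌─┘ ╷ ├─┴───┴─╴ │
│   │ │ │   │ │         │
│ ╷ └─┘ │ ╷ │ ╵ ┌───┬─╴ │
│ │     │ │ │   │   │   │
│ └─┬───┴─┤ └─┬─┤ ╶─┤ ┌─┤
│   │     │   │ │   │ │ │
├─╴ └─╴ ╷ └─╴ │ ╵ ╷ ╵ ╵ │
│       │     │   │     │
└───────┴─────┴───┴─────┘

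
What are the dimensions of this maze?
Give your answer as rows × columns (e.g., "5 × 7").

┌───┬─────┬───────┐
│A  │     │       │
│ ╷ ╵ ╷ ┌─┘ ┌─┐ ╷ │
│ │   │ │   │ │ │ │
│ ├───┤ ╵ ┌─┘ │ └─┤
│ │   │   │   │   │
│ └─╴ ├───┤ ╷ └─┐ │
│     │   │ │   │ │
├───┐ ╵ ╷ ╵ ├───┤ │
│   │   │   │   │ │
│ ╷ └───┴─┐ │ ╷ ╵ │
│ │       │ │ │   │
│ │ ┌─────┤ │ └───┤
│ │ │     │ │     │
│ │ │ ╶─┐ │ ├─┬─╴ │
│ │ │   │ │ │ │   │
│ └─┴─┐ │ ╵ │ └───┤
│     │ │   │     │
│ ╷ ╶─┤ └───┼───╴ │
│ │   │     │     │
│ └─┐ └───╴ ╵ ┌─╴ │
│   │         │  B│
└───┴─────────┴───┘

Counting the maze dimensions:
Rows (vertical): 11
Columns (horizontal): 9
Dimensions: 11 × 9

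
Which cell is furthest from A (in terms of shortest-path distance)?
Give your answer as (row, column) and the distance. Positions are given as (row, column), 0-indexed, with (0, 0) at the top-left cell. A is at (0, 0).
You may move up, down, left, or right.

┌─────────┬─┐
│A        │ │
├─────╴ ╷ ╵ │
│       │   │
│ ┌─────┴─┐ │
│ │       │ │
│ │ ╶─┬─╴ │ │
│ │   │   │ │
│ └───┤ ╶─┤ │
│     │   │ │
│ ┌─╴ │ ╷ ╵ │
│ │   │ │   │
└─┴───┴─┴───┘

Computing BFS distances from A to all cells:
Furthest cell: (3, 2)
Distance: 21 steps

Path from A to the furthest cell:

┌─────────┬─┐
│A → → → ↓│ │
├─────╴ ╷ ╵ │
│       │↳ ↓│
│ ┌─────┴─┐ │
│ │↓ ← ← ↰│↓│
│ │ ╶─┬─╴ │ │
│ │↳ B│↱ ↑│↓│
│ └───┤ ╶─┤ │
│     │↑ ↰│↓│
│ ┌─╴ │ ╷ ╵ │
│ │   │ │↑ ↲│
└─┴───┴─┴───┘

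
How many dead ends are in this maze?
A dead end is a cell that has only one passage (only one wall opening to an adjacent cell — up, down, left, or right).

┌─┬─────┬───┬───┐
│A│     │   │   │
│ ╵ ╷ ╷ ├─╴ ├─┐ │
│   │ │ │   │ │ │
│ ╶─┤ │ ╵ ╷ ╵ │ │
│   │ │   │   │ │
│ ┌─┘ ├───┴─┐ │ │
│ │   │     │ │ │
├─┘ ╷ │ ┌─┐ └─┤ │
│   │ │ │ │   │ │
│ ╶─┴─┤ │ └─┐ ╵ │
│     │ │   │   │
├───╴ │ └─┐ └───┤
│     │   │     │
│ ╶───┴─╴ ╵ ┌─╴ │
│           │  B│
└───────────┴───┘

Checking each cell for number of passages:

Dead ends found at positions:
  (0, 0)
  (0, 4)
  (0, 6)
  (1, 6)
  (2, 1)
  (3, 0)
  (3, 6)
  (4, 2)
  (4, 4)
  (7, 6)
Total dead ends: 10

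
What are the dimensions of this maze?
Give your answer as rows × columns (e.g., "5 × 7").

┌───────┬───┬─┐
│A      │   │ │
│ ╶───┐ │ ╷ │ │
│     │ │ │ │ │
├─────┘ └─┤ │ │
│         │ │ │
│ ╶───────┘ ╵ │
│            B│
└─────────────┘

Counting the maze dimensions:
Rows (vertical): 4
Columns (horizontal): 7
Dimensions: 4 × 7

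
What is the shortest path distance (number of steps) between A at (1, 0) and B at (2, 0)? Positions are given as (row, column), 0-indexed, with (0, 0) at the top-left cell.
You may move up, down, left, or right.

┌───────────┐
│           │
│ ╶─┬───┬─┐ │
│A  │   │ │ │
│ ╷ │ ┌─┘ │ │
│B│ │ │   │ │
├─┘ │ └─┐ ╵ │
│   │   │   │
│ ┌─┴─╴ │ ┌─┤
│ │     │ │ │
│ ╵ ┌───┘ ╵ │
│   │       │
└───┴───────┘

Finding path from (1, 0) to (2, 0):
Path: (1,0) → (2,0)
Distance: 1 steps

Solution:

┌───────────┐
│           │
│ ╶─┬───┬─┐ │
│A  │   │ │ │
│ ╷ │ ┌─┘ │ │
│B│ │ │   │ │
├─┘ │ └─┐ ╵ │
│   │   │   │
│ ┌─┴─╴ │ ┌─┤
│ │     │ │ │
│ ╵ ┌───┘ ╵ │
│   │       │
└───┴───────┘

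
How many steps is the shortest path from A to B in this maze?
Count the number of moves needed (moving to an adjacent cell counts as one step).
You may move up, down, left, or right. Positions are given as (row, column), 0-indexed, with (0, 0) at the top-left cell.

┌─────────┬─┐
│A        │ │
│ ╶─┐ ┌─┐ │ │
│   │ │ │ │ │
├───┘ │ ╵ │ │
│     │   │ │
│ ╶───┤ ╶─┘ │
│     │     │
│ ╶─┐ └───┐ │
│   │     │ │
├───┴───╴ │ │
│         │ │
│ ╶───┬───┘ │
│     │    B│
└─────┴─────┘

Using BFS to find shortest path:
Start: (0, 0), End: (6, 5)
Path found:
(0,0) → (0,1) → (0,2) → (0,3) → (0,4) → (1,4) → (2,4) → (2,3) → (3,3) → (3,4) → (3,5) → (4,5) → (5,5) → (6,5)
Number of steps: 13

Solution:

┌─────────┬─┐
│A → → → ↓│ │
│ ╶─┐ ┌─┐ │ │
│   │ │ │↓│ │
├───┘ │ ╵ │ │
│     │↓ ↲│ │
│ ╶───┤ ╶─┘ │
│     │↳ → ↓│
│ ╶─┐ └───┐ │
│   │     │↓│
├───┴───╴ │ │
│         │↓│
│ ╶───┬───┘ │
│     │    B│
└─────┴─────┘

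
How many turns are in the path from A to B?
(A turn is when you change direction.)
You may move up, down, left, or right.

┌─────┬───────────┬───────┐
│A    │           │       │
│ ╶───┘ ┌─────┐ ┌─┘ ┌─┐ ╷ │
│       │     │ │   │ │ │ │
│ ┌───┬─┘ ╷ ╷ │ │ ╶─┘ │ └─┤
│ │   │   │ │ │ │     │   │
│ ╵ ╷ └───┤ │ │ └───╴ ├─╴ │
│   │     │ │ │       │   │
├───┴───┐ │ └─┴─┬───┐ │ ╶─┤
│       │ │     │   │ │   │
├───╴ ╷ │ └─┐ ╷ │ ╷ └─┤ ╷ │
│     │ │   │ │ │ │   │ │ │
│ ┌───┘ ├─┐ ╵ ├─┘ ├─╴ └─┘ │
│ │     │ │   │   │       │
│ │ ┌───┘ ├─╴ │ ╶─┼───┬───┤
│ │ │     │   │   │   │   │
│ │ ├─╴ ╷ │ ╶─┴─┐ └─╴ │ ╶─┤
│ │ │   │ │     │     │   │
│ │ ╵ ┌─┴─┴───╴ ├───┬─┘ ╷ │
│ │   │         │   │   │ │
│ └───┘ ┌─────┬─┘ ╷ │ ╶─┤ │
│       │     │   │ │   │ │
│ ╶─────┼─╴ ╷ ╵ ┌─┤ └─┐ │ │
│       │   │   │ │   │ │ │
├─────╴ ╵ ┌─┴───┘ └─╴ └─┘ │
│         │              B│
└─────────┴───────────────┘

Directions: down, down, down, right, up, right, down, right, right, down, down, right, down, right, down, left, down, right, right, down, left, left, left, left, down, left, left, left, down, right, right, right, down, right, up, right, up, right, down, right, up, right, up, right, down, down, right, down, right, right
Number of turns: 35

Solution:

┌─────┬───────────┬───────┐
│A    │           │       │
│ ╶───┘ ┌─────┐ ┌─┘ ┌─┐ ╷ │
│↓      │     │ │   │ │ │ │
│ ┌───┬─┘ ╷ ╷ │ │ ╶─┘ │ └─┤
│↓│↱ ↓│   │ │ │ │     │   │
│ ╵ ╷ └───┤ │ │ └───╴ ├─╴ │
│↳ ↑│↳ → ↓│ │ │       │   │
├───┴───┐ │ └─┴─┬───┐ │ ╶─┤
│       │↓│     │   │ │   │
├───╴ ╷ │ └─┐ ╷ │ ╷ └─┤ ╷ │
│     │ │↳ ↓│ │ │ │   │ │ │
│ ┌───┘ ├─┐ ╵ ├─┘ ├─╴ └─┘ │
│ │     │ │↳ ↓│   │       │
│ │ ┌───┘ ├─╴ │ ╶─┼───┬───┤
│ │ │     │↓ ↲│   │   │   │
│ │ ├─╴ ╷ │ ╶─┴─┐ └─╴ │ ╶─┤
│ │ │   │ │↳ → ↓│     │   │
│ │ ╵ ┌─┴─┴───╴ ├───┬─┘ ╷ │
│ │   │↓ ← ← ← ↲│↱ ↓│   │ │
│ └───┘ ┌─────┬─┘ ╷ │ ╶─┤ │
│↓ ← ← ↲│  ↱ ↓│↱ ↑│↓│   │ │
│ ╶─────┼─╴ ╷ ╵ ┌─┤ └─┐ │ │
│↳ → → ↓│↱ ↑│↳ ↑│ │↳ ↓│ │ │
├─────╴ ╵ ┌─┴───┘ └─╴ └─┘ │
│      ↳ ↑│          ↳ → B│
└─────────┴───────────────┘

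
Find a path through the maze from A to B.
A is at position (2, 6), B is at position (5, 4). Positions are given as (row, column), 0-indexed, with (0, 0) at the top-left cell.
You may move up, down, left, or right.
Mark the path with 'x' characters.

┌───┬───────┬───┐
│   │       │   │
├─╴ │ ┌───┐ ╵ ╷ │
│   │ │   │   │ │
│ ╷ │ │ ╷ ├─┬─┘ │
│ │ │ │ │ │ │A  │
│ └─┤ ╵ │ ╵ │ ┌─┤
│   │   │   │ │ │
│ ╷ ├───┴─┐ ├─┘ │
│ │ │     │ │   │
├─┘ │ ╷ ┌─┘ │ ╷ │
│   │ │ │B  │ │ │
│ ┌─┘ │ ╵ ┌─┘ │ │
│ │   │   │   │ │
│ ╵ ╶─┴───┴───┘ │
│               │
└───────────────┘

Finding the shortest path from (2, 6) to (5, 4):
Path length: 23 steps
Directions: right → up → up → left → down → left → up → left → left → left → down → down → down → right → up → up → right → down → down → right → down → down → left

Solution:

┌───┬───────┬───┐
│   │x x x x│x x│
├─╴ │ ┌───┐ ╵ ╷ │
│   │x│x x│x x│x│
│ ╷ │ │ ╷ ├─┬─┘ │
│ │ │x│x│x│ │A x│
│ └─┤ ╵ │ ╵ │ ┌─┤
│   │x x│x x│ │ │
│ ╷ ├───┴─┐ ├─┘ │
│ │ │     │x│   │
├─┘ │ ╷ ┌─┘ │ ╷ │
│   │ │ │B x│ │ │
│ ┌─┘ │ ╵ ┌─┘ │ │
│ │   │   │   │ │
│ ╵ ╶─┴───┴───┘ │
│               │
└───────────────┘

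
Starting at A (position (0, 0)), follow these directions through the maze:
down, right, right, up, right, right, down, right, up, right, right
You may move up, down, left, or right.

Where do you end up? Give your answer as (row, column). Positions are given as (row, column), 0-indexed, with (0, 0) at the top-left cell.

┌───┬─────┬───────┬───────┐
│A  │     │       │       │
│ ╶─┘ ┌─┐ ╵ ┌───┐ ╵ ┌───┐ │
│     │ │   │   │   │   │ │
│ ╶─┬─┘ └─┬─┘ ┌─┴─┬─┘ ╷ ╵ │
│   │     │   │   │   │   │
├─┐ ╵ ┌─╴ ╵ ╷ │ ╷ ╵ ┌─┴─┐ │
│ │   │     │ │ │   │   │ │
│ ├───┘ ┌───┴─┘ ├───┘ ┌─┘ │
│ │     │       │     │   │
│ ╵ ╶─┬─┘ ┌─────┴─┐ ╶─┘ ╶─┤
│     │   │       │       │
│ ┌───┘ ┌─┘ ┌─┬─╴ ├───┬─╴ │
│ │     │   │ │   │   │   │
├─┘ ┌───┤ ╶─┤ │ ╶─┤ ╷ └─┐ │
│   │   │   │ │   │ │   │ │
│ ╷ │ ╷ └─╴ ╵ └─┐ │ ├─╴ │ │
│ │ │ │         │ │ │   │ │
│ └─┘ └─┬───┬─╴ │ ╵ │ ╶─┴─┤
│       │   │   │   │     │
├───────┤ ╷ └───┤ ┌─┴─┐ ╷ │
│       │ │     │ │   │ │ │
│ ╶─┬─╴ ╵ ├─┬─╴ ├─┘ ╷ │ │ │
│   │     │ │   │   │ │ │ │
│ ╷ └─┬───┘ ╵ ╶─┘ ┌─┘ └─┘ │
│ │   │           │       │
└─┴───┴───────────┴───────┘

Following directions step by step:
Start: (0, 0)
  down: (0, 0) → (1, 0)
  right: (1, 0) → (1, 1)
  right: (1, 1) → (1, 2)
  up: (1, 2) → (0, 2)
  right: (0, 2) → (0, 3)
  right: (0, 3) → (0, 4)
  down: (0, 4) → (1, 4)
  right: (1, 4) → (1, 5)
  up: (1, 5) → (0, 5)
  right: (0, 5) → (0, 6)
  right: (0, 6) → (0, 7)
Final position: (0, 7)

Path taken:

┌───┬─────┬───────┬───────┐
│A  │↱ → ↓│↱ → B  │       │
│ ╶─┘ ┌─┐ ╵ ┌───┐ ╵ ┌───┐ │
│↳ → ↑│ │↳ ↑│   │   │   │ │
│ ╶─┬─┘ └─┬─┘ ┌─┴─┬─┘ ╷ ╵ │
│   │     │   │   │   │   │
├─┐ ╵ ┌─╴ ╵ ╷ │ ╷ ╵ ┌─┴─┐ │
│ │   │     │ │ │   │   │ │
│ ├───┘ ┌───┴─┘ ├───┘ ┌─┘ │
│ │     │       │     │   │
│ ╵ ╶─┬─┘ ┌─────┴─┐ ╶─┘ ╶─┤
│     │   │       │       │
│ ┌───┘ ┌─┘ ┌─┬─╴ ├───┬─╴ │
│ │     │   │ │   │   │   │
├─┘ ┌───┤ ╶─┤ │ ╶─┤ ╷ └─┐ │
│   │   │   │ │   │ │   │ │
│ ╷ │ ╷ └─╴ ╵ └─┐ │ ├─╴ │ │
│ │ │ │         │ │ │   │ │
│ └─┘ └─┬───┬─╴ │ ╵ │ ╶─┴─┤
│       │   │   │   │     │
├───────┤ ╷ └───┤ ┌─┴─┐ ╷ │
│       │ │     │ │   │ │ │
│ ╶─┬─╴ ╵ ├─┬─╴ ├─┘ ╷ │ │ │
│   │     │ │   │   │ │ │ │
│ ╷ └─┬───┘ ╵ ╶─┘ ┌─┘ └─┘ │
│ │   │           │       │
└─┴───┴───────────┴───────┘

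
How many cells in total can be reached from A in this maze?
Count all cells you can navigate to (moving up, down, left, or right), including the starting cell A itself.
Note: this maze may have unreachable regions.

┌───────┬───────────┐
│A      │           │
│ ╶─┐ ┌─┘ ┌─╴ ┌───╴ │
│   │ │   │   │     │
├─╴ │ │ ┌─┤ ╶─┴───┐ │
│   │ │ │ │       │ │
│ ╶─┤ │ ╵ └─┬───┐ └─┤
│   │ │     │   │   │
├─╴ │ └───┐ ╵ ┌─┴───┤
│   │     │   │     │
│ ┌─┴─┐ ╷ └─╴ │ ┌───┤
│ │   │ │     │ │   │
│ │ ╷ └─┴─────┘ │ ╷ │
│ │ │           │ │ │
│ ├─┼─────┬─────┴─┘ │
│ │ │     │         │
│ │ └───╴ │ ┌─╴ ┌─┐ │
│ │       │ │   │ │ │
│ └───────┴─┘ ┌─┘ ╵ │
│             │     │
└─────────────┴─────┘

Using BFS/flood-fill to find all reachable cells from A:
Maze size: 10 × 10 = 100 total cells
21 cell(s) are walled off and cannot be reached from A.
Reachable cells: 79

Reachable region (· marks reachable cells):

┌───────┬───────────┐
│A · · ·│· · · · · ·│
│ ╶─┐ ┌─┘ ┌─╴ ┌───╴ │
│· ·│·│· ·│· ·│· · ·│
├─╴ │ │ ┌─┤ ╶─┴───┐ │
│· ·│·│·│·│· · · ·│·│
│ ╶─┤ │ ╵ └─┬───┐ └─┤
│· ·│·│· · ·│· ·│· ·│
├─╴ │ └───┐ ╵ ┌─┴───┤
│· ·│· · ·│· ·│     │
│ ┌─┴─┐ ╷ └─╴ │ ┌───┤
│·│   │·│· · ·│ │· ·│
│ │ ╷ └─┴─────┘ │ ╷ │
│·│ │           │·│·│
│ ├─┼─────┬─────┴─┘ │
│·│ │     │· · · · ·│
│ │ └───╴ │ ┌─╴ ┌─┐ │
│·│       │·│· ·│·│·│
│ └───────┴─┘ ┌─┘ ╵ │
│· · · · · · ·│· · ·│
└─────────────┴─────┘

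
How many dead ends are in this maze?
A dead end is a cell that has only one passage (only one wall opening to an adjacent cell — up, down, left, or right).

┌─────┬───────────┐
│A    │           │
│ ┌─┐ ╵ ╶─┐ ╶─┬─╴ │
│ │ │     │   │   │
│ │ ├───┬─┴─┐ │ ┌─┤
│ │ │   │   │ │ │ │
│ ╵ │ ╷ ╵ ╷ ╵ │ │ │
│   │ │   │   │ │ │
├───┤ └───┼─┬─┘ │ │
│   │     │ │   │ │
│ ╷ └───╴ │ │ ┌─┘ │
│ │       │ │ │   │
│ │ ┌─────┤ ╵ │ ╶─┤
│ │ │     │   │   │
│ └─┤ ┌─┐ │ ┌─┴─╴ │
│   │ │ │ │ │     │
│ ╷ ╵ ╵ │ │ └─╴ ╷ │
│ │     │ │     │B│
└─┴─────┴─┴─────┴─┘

Checking each cell for number of passages:

Dead ends found at positions:
  (1, 1)
  (1, 4)
  (2, 8)
  (4, 5)
  (6, 1)
  (7, 3)
  (7, 6)
  (8, 0)
  (8, 4)
  (8, 8)
Total dead ends: 10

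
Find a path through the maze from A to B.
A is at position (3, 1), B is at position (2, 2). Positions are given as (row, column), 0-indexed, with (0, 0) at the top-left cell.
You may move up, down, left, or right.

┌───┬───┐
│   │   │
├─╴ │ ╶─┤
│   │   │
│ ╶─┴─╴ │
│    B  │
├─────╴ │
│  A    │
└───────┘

Finding the shortest path from (3, 1) to (2, 2):
Path length: 4 steps
Directions: right → right → up → left

Solution:

┌───┬───┐
│   │   │
├─╴ │ ╶─┤
│   │   │
│ ╶─┴─╴ │
│    B ↰│
├─────╴ │
│  A → ↑│
└───────┘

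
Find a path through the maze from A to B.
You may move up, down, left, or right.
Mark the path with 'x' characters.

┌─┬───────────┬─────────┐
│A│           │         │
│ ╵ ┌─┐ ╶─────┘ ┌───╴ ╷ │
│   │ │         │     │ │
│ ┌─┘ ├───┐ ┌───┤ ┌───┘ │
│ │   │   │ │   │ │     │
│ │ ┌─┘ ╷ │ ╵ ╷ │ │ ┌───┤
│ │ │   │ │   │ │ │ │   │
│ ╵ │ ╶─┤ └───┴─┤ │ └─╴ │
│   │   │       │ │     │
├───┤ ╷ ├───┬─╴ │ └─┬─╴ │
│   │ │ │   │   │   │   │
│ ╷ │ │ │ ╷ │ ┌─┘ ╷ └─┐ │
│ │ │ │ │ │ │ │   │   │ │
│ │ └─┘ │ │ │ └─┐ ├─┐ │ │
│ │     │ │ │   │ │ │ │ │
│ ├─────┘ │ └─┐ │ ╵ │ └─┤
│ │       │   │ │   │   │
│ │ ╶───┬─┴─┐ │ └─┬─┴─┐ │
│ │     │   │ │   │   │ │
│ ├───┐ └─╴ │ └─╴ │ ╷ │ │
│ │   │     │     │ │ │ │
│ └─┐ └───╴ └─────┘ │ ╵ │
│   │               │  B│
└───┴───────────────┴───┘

Finding the shortest path through the maze:
Path length: 30 steps
Directions: down → right → up → right → right → down → right → right → right → right → up → right → right → right → down → left → left → down → down → down → down → right → down → right → down → down → right → down → down → down

Solution:

┌─┬───────────┬─────────┐
│A│x x x      │x x x x  │
│ ╵ ┌─┐ ╶─────┘ ┌───╴ ╷ │
│x x│ │x x x x x│x x x│ │
│ ┌─┘ ├───┐ ┌───┤ ┌───┘ │
│ │   │   │ │   │x│     │
│ │ ┌─┘ ╷ │ ╵ ╷ │ │ ┌───┤
│ │ │   │ │   │ │x│ │   │
│ ╵ │ ╶─┤ └───┴─┤ │ └─╴ │
│   │   │       │x│     │
├───┤ ╷ ├───┬─╴ │ └─┬─╴ │
│   │ │ │   │   │x x│   │
│ ╷ │ │ │ ╷ │ ┌─┘ ╷ └─┐ │
│ │ │ │ │ │ │ │   │x x│ │
│ │ └─┘ │ │ │ └─┐ ├─┐ │ │
│ │     │ │ │   │ │ │x│ │
│ ├─────┘ │ └─┐ │ ╵ │ └─┤
│ │       │   │ │   │x x│
│ │ ╶───┬─┴─┐ │ └─┬─┴─┐ │
│ │     │   │ │   │   │x│
│ ├───┐ └─╴ │ └─╴ │ ╷ │ │
│ │   │     │     │ │ │x│
│ └─┐ └───╴ └─────┘ │ ╵ │
│   │               │  B│
└───┴───────────────┴───┘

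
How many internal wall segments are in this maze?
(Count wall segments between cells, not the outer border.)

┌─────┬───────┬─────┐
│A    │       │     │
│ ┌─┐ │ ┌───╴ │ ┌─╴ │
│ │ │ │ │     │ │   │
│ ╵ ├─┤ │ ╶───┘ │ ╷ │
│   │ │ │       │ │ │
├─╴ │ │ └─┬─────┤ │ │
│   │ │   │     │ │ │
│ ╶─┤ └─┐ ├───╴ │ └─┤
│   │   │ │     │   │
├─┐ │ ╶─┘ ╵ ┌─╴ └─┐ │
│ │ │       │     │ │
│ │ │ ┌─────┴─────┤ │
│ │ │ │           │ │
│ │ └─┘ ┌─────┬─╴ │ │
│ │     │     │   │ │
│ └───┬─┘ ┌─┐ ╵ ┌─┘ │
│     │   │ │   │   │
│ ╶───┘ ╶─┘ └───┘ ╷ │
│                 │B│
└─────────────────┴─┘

Counting internal wall segments:
Total internal walls: 81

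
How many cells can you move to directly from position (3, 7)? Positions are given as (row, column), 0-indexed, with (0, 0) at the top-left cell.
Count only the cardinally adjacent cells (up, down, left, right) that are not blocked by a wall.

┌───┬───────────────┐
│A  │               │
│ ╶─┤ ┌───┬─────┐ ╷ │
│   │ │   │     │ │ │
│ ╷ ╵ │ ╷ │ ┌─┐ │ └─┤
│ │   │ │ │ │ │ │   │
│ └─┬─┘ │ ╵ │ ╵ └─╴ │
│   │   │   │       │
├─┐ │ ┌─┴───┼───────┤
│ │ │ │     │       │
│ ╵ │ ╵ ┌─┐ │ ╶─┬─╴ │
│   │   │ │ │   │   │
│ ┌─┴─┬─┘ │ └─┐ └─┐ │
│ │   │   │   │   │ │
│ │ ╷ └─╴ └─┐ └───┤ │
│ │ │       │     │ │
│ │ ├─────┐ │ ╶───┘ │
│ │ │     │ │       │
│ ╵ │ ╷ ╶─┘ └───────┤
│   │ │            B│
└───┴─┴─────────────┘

Checking passable neighbors of (3, 7):
Neighbors: (2, 7), (3, 6), (3, 8)
Count: 3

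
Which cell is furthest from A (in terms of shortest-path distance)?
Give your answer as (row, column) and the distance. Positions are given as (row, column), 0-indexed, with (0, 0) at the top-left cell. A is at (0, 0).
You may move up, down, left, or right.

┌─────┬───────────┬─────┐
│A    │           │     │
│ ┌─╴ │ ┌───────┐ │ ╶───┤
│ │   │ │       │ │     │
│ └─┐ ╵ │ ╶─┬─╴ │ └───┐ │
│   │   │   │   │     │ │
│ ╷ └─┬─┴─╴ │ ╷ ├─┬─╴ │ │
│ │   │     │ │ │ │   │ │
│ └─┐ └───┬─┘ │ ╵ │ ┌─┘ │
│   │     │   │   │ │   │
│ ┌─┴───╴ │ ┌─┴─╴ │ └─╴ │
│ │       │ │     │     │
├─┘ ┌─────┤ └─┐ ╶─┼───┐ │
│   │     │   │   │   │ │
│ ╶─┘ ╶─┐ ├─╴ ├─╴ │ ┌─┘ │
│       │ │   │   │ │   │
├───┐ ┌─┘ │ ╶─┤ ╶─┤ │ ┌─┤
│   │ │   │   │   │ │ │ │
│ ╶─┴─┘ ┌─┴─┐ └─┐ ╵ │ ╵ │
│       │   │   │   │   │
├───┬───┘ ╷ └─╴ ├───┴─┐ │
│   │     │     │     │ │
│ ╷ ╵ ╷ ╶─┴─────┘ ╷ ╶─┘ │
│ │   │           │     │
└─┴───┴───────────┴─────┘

Computing BFS distances from A to all cells:
Furthest cell: (6, 10)
Distance: 78 steps

Path from A to the furthest cell:

┌─────┬───────────┬─────┐
│A → ↓│↱ → → → → ↓│     │
│ ┌─╴ │ ┌───────┐ │ ╶───┤
│ │  ↓│↑│       │↓│     │
│ └─┐ ╵ │ ╶─┬─╴ │ └───┐ │
│   │↳ ↑│   │↱ ↓│↳ → ↓│ │
│ ╷ └─┬─┴─╴ │ ╷ ├─┬─╴ │ │
│ │   │     │↑│↓│ │↓ ↲│ │
│ └─┐ └───┬─┘ │ ╵ │ ┌─┘ │
│   │     │↱ ↑│↳ ↓│↓│   │
│ ┌─┴───╴ │ ┌─┴─╴ │ └─╴ │
│ │       │↑│  ↓ ↲│↳ → ↓│
├─┘ ┌─────┤ └─┐ ╶─┼───┐ │
│   │     │↑ ↰│↳ ↓│↱ B│↓│
│ ╶─┘ ╶─┐ ├─╴ ├─╴ │ ┌─┘ │
│       │ │↱ ↑│↓ ↲│↑│↓ ↲│
├───┐ ┌─┘ │ ╶─┤ ╶─┤ │ ┌─┤
│   │ │   │↑ ↰│↳ ↓│↑│↓│ │
│ ╶─┴─┘ ┌─┴─┐ └─┐ ╵ │ ╵ │
│       │↱ ↓│↑ ↰│↳ ↑│↳ ↓│
├───┬───┘ ╷ └─╴ ├───┴─┐ │
│   │  ↱ ↑│↳ → ↑│↓ ↰  │↓│
│ ╷ ╵ ╷ ╶─┴─────┘ ╷ ╶─┘ │
│ │   │↑ ← ← ← ← ↲│↑ ← ↲│
└─┴───┴───────────┴─────┘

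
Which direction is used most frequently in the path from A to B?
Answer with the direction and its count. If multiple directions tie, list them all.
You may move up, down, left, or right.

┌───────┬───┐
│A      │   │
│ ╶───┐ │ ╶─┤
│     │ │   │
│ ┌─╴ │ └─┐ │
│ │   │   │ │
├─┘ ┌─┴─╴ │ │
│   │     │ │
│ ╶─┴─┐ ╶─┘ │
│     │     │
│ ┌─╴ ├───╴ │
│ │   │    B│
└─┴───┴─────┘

Directions: right, right, right, down, down, right, down, left, down, right, right, down
Counts: {'right': 6, 'down': 5, 'left': 1}
Most common: right (6 times)

Solution:

┌───────┬───┐
│A → → ↓│   │
│ ╶───┐ │ ╶─┤
│     │↓│   │
│ ┌─╴ │ └─┐ │
│ │   │↳ ↓│ │
├─┘ ┌─┴─╴ │ │
│   │  ↓ ↲│ │
│ ╶─┴─┐ ╶─┘ │
│     │↳ → ↓│
│ ┌─╴ ├───╴ │
│ │   │    B│
└─┴───┴─────┘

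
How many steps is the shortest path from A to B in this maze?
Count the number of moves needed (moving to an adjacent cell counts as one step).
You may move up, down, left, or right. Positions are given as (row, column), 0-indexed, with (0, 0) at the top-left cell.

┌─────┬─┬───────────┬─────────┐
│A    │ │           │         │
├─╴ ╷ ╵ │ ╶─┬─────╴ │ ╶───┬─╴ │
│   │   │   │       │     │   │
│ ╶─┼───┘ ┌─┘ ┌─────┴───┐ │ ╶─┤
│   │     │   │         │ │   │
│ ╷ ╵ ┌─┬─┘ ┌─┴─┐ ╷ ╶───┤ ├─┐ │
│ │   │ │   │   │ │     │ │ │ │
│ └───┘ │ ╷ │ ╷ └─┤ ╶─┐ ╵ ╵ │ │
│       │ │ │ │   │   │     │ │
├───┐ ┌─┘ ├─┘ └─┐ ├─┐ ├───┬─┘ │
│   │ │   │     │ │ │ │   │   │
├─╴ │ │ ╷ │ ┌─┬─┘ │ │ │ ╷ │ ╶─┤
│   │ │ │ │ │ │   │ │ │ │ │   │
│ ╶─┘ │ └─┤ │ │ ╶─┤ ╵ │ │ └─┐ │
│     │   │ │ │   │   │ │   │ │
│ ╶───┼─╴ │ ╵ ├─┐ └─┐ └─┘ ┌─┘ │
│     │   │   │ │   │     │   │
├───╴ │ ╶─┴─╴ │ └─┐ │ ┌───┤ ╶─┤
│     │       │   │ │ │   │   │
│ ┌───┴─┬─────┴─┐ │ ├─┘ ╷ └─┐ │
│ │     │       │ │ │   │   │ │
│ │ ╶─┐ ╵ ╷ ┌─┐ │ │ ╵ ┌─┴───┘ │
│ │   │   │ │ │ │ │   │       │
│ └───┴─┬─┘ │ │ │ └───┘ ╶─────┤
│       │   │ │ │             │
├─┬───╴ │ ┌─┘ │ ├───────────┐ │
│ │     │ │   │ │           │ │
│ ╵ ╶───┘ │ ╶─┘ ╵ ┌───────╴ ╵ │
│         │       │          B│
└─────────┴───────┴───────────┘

Using BFS to find shortest path:
Start: (0, 0), End: (14, 14)
Path found:
(0,0) → (0,1) → (1,1) → (1,0) → (2,0) → (3,0) → (4,0) → (4,1) → (4,2) → (5,2) → (6,2) → (7,2) → (7,1) → (7,0) → (8,0) → (8,1) → (8,2) → (9,2) → (9,1) → (9,0) → (10,0) → (11,0) → (12,0) → (12,1) → (12,2) → (12,3) → (13,3) → (13,2) → (13,1) → (14,1) → (14,2) → (14,3) → (14,4) → (13,4) → (12,4) → (12,5) → (11,5) → (10,5) → (10,6) → (10,7) → (11,7) → (12,7) → (13,7) → (14,7) → (14,8) → (13,8) → (13,9) → (13,10) → (13,11) → (13,12) → (13,13) → (14,13) → (14,14)
Number of steps: 52

Solution:

┌─────┬─┬───────────┬─────────┐
│A ↓  │ │           │         │
├─╴ ╷ ╵ │ ╶─┬─────╴ │ ╶───┬─╴ │
│↓ ↲│   │   │       │     │   │
│ ╶─┼───┘ ┌─┘ ┌─────┴───┐ │ ╶─┤
│↓  │     │   │         │ │   │
│ ╷ ╵ ┌─┬─┘ ┌─┴─┐ ╷ ╶───┤ ├─┐ │
│↓│   │ │   │   │ │     │ │ │ │
│ └───┘ │ ╷ │ ╷ └─┤ ╶─┐ ╵ ╵ │ │
│↳ → ↓  │ │ │ │   │   │     │ │
├───┐ ┌─┘ ├─┘ └─┐ ├─┐ ├───┬─┘ │
│   │↓│   │     │ │ │ │   │   │
├─╴ │ │ ╷ │ ┌─┬─┘ │ │ │ ╷ │ ╶─┤
│   │↓│ │ │ │ │   │ │ │ │ │   │
│ ╶─┘ │ └─┤ │ │ ╶─┤ ╵ │ │ └─┐ │
│↓ ← ↲│   │ │ │   │   │ │   │ │
│ ╶───┼─╴ │ ╵ ├─┐ └─┐ └─┘ ┌─┘ │
│↳ → ↓│   │   │ │   │     │   │
├───╴ │ ╶─┴─╴ │ └─┐ │ ┌───┤ ╶─┤
│↓ ← ↲│       │   │ │ │   │   │
│ ┌───┴─┬─────┴─┐ │ ├─┘ ╷ └─┐ │
│↓│     │  ↱ → ↓│ │ │   │   │ │
│ │ ╶─┐ ╵ ╷ ┌─┐ │ │ ╵ ┌─┴───┘ │
│↓│   │   │↑│ │↓│ │   │       │
│ └───┴─┬─┘ │ │ │ └───┘ ╶─────┤
│↳ → → ↓│↱ ↑│ │↓│             │
├─┬───╴ │ ┌─┘ │ ├───────────┐ │
│ │↓ ← ↲│↑│   │↓│↱ → → → → ↓│ │
│ ╵ ╶───┘ │ ╶─┘ ╵ ┌───────╴ ╵ │
│  ↳ → → ↑│    ↳ ↑│        ↳ B│
└─────────┴───────┴───────────┘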